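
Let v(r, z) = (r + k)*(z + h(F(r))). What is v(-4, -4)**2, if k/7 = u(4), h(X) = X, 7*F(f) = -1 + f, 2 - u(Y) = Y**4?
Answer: 3458145636/49 ≈ 7.0574e+7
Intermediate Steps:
u(Y) = 2 - Y**4
F(f) = -1/7 + f/7 (F(f) = (-1 + f)/7 = -1/7 + f/7)
k = -1778 (k = 7*(2 - 1*4**4) = 7*(2 - 1*256) = 7*(2 - 256) = 7*(-254) = -1778)
v(r, z) = (-1778 + r)*(-1/7 + z + r/7) (v(r, z) = (r - 1778)*(z + (-1/7 + r/7)) = (-1778 + r)*(-1/7 + z + r/7))
v(-4, -4)**2 = (254 - 1778*(-4) - 1779/7*(-4) + (1/7)*(-4)**2 - 4*(-4))**2 = (254 + 7112 + 7116/7 + (1/7)*16 + 16)**2 = (254 + 7112 + 7116/7 + 16/7 + 16)**2 = (58806/7)**2 = 3458145636/49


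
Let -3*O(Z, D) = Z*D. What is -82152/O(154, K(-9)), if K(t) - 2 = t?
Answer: -17604/77 ≈ -228.62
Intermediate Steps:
K(t) = 2 + t
O(Z, D) = -D*Z/3 (O(Z, D) = -Z*D/3 = -D*Z/3)
-82152/O(154, K(-9)) = -82152*(-3/(154*(2 - 9))) = -82152/((-⅓*(-7)*154)) = -82152/1078/3 = -82152*3/1078 = -17604/77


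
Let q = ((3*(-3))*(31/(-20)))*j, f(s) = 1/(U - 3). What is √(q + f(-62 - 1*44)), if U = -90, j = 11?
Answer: √132709605/930 ≈ 12.387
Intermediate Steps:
f(s) = -1/93 (f(s) = 1/(-90 - 3) = 1/(-93) = -1/93)
q = 3069/20 (q = ((3*(-3))*(31/(-20)))*11 = -279*(-1)/20*11 = -9*(-31/20)*11 = (279/20)*11 = 3069/20 ≈ 153.45)
√(q + f(-62 - 1*44)) = √(3069/20 - 1/93) = √(285397/1860) = √132709605/930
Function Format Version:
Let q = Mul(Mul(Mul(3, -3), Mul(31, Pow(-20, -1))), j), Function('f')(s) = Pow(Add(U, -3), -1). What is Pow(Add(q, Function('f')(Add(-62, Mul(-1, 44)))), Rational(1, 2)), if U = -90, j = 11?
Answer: Mul(Rational(1, 930), Pow(132709605, Rational(1, 2))) ≈ 12.387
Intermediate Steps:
Function('f')(s) = Rational(-1, 93) (Function('f')(s) = Pow(Add(-90, -3), -1) = Pow(-93, -1) = Rational(-1, 93))
q = Rational(3069, 20) (q = Mul(Mul(Mul(3, -3), Mul(31, Pow(-20, -1))), 11) = Mul(Mul(-9, Mul(31, Rational(-1, 20))), 11) = Mul(Mul(-9, Rational(-31, 20)), 11) = Mul(Rational(279, 20), 11) = Rational(3069, 20) ≈ 153.45)
Pow(Add(q, Function('f')(Add(-62, Mul(-1, 44)))), Rational(1, 2)) = Pow(Add(Rational(3069, 20), Rational(-1, 93)), Rational(1, 2)) = Pow(Rational(285397, 1860), Rational(1, 2)) = Mul(Rational(1, 930), Pow(132709605, Rational(1, 2)))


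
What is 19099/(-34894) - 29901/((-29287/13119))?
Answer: 13687352563373/1021940578 ≈ 13393.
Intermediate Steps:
19099/(-34894) - 29901/((-29287/13119)) = 19099*(-1/34894) - 29901/((-29287*1/13119)) = -19099/34894 - 29901/(-29287/13119) = -19099/34894 - 29901*(-13119/29287) = -19099/34894 + 392271219/29287 = 13687352563373/1021940578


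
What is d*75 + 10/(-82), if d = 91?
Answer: 279820/41 ≈ 6824.9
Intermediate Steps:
d*75 + 10/(-82) = 91*75 + 10/(-82) = 6825 + 10*(-1/82) = 6825 - 5/41 = 279820/41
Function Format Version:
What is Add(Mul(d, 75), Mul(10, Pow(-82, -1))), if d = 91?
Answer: Rational(279820, 41) ≈ 6824.9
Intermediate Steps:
Add(Mul(d, 75), Mul(10, Pow(-82, -1))) = Add(Mul(91, 75), Mul(10, Pow(-82, -1))) = Add(6825, Mul(10, Rational(-1, 82))) = Add(6825, Rational(-5, 41)) = Rational(279820, 41)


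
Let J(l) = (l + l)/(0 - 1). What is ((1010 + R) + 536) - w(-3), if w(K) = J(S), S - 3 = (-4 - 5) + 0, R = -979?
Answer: 555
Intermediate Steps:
S = -6 (S = 3 + ((-4 - 5) + 0) = 3 + (-9 + 0) = 3 - 9 = -6)
J(l) = -2*l (J(l) = (2*l)/(-1) = (2*l)*(-1) = -2*l)
w(K) = 12 (w(K) = -2*(-6) = 12)
((1010 + R) + 536) - w(-3) = ((1010 - 979) + 536) - 1*12 = (31 + 536) - 12 = 567 - 12 = 555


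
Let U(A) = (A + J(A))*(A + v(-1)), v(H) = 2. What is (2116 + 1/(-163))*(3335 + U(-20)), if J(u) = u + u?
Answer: 1522764405/163 ≈ 9.3421e+6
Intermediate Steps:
J(u) = 2*u
U(A) = 3*A*(2 + A) (U(A) = (A + 2*A)*(A + 2) = (3*A)*(2 + A) = 3*A*(2 + A))
(2116 + 1/(-163))*(3335 + U(-20)) = (2116 + 1/(-163))*(3335 + 3*(-20)*(2 - 20)) = (2116 - 1/163)*(3335 + 3*(-20)*(-18)) = 344907*(3335 + 1080)/163 = (344907/163)*4415 = 1522764405/163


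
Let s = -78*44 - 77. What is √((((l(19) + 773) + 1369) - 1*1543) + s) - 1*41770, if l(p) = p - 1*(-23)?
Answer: -41770 + 2*I*√717 ≈ -41770.0 + 53.554*I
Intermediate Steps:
l(p) = 23 + p (l(p) = p + 23 = 23 + p)
s = -3509 (s = -3432 - 77 = -3509)
√((((l(19) + 773) + 1369) - 1*1543) + s) - 1*41770 = √(((((23 + 19) + 773) + 1369) - 1*1543) - 3509) - 1*41770 = √((((42 + 773) + 1369) - 1543) - 3509) - 41770 = √(((815 + 1369) - 1543) - 3509) - 41770 = √((2184 - 1543) - 3509) - 41770 = √(641 - 3509) - 41770 = √(-2868) - 41770 = 2*I*√717 - 41770 = -41770 + 2*I*√717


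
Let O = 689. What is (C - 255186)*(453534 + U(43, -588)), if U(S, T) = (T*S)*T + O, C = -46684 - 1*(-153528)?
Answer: -2272779675530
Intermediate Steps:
C = 106844 (C = -46684 + 153528 = 106844)
U(S, T) = 689 + S*T² (U(S, T) = (T*S)*T + 689 = (S*T)*T + 689 = S*T² + 689 = 689 + S*T²)
(C - 255186)*(453534 + U(43, -588)) = (106844 - 255186)*(453534 + (689 + 43*(-588)²)) = -148342*(453534 + (689 + 43*345744)) = -148342*(453534 + (689 + 14866992)) = -148342*(453534 + 14867681) = -148342*15321215 = -2272779675530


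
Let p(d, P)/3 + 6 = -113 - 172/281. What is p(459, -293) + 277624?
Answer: 77911511/281 ≈ 2.7727e+5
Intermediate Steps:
p(d, P) = -100833/281 (p(d, P) = -18 + 3*(-113 - 172/281) = -18 + 3*(-31925/281) = -18 - 95775/281 = -100833/281)
p(459, -293) + 277624 = -100833/281 + 277624 = 77911511/281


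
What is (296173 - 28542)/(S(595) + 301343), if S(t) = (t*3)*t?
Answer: 38233/194774 ≈ 0.19629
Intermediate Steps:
S(t) = 3*t² (S(t) = (3*t)*t = 3*t²)
(296173 - 28542)/(S(595) + 301343) = (296173 - 28542)/(3*595² + 301343) = 267631/(3*354025 + 301343) = 267631/(1062075 + 301343) = 267631/1363418 = 267631*(1/1363418) = 38233/194774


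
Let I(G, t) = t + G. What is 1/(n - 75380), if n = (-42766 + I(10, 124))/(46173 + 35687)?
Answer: -20465/1542662358 ≈ -1.3266e-5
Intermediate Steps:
I(G, t) = G + t
n = -10658/20465 (n = (-42766 + (10 + 124))/(46173 + 35687) = (-42766 + 134)/81860 = -42632*1/81860 = -10658/20465 ≈ -0.52079)
1/(n - 75380) = 1/(-10658/20465 - 75380) = 1/(-1542662358/20465) = -20465/1542662358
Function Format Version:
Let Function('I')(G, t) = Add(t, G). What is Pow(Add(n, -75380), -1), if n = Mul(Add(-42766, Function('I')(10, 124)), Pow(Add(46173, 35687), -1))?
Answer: Rational(-20465, 1542662358) ≈ -1.3266e-5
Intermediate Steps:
Function('I')(G, t) = Add(G, t)
n = Rational(-10658, 20465) (n = Mul(Add(-42766, Add(10, 124)), Pow(Add(46173, 35687), -1)) = Mul(Add(-42766, 134), Pow(81860, -1)) = Mul(-42632, Rational(1, 81860)) = Rational(-10658, 20465) ≈ -0.52079)
Pow(Add(n, -75380), -1) = Pow(Add(Rational(-10658, 20465), -75380), -1) = Pow(Rational(-1542662358, 20465), -1) = Rational(-20465, 1542662358)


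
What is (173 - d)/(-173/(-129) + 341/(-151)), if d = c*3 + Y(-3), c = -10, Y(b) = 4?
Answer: -3876321/17866 ≈ -216.97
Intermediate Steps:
d = -26 (d = -10*3 + 4 = -30 + 4 = -26)
(173 - d)/(-173/(-129) + 341/(-151)) = (173 - 1*(-26))/(-173/(-129) + 341/(-151)) = (173 + 26)/(-173*(-1/129) + 341*(-1/151)) = 199/(173/129 - 341/151) = 199/(-17866/19479) = 199*(-19479/17866) = -3876321/17866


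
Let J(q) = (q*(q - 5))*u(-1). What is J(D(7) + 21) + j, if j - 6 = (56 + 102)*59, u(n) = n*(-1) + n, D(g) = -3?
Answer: 9328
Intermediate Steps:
u(n) = 0 (u(n) = -n + n = 0)
J(q) = 0 (J(q) = (q*(q - 5))*0 = (q*(-5 + q))*0 = 0)
j = 9328 (j = 6 + (56 + 102)*59 = 6 + 158*59 = 6 + 9322 = 9328)
J(D(7) + 21) + j = 0 + 9328 = 9328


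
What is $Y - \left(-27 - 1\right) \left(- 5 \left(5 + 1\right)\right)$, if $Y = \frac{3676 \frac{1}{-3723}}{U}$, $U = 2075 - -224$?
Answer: $- \frac{7189712356}{8559177} \approx -840.0$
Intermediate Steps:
$U = 2299$ ($U = 2075 + 224 = 2299$)
$Y = - \frac{3676}{8559177}$ ($Y = \frac{3676 \frac{1}{-3723}}{2299} = 3676 \left(- \frac{1}{3723}\right) \frac{1}{2299} = \left(- \frac{3676}{3723}\right) \frac{1}{2299} = - \frac{3676}{8559177} \approx -0.00042948$)
$Y - \left(-27 - 1\right) \left(- 5 \left(5 + 1\right)\right) = - \frac{3676}{8559177} - \left(-27 - 1\right) \left(- 5 \left(5 + 1\right)\right) = - \frac{3676}{8559177} - - 28 \left(\left(-5\right) 6\right) = - \frac{3676}{8559177} - \left(-28\right) \left(-30\right) = - \frac{3676}{8559177} - 840 = - \frac{7189712356}{8559177}$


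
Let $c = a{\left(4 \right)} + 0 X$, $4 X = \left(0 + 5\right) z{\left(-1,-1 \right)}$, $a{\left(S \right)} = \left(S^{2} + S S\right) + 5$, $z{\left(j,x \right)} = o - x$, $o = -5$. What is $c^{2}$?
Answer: $1369$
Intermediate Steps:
$z{\left(j,x \right)} = -5 - x$
$a{\left(S \right)} = 5 + 2 S^{2}$ ($a{\left(S \right)} = \left(S^{2} + S^{2}\right) + 5 = 2 S^{2} + 5 = 5 + 2 S^{2}$)
$X = -5$ ($X = \frac{\left(0 + 5\right) \left(-5 - -1\right)}{4} = \frac{5 \left(-5 + 1\right)}{4} = \frac{5 \left(-4\right)}{4} = \frac{1}{4} \left(-20\right) = -5$)
$c = 37$ ($c = \left(5 + 2 \cdot 4^{2}\right) + 0 \left(-5\right) = \left(5 + 2 \cdot 16\right) + 0 = \left(5 + 32\right) + 0 = 37 + 0 = 37$)
$c^{2} = 37^{2} = 1369$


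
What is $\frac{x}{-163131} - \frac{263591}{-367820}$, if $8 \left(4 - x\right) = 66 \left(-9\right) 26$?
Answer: $\frac{42288315631}{60002844420} \approx 0.70477$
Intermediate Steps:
$x = \frac{3869}{2}$ ($x = 4 - \frac{66 \left(-9\right) 26}{8} = 4 - \frac{\left(-594\right) 26}{8} = 4 - - \frac{3861}{2} = 4 + \frac{3861}{2} = \frac{3869}{2} \approx 1934.5$)
$\frac{x}{-163131} - \frac{263591}{-367820} = \frac{3869}{2 \left(-163131\right)} - \frac{263591}{-367820} = \frac{3869}{2} \left(- \frac{1}{163131}\right) - - \frac{263591}{367820} = - \frac{3869}{326262} + \frac{263591}{367820} = \frac{42288315631}{60002844420}$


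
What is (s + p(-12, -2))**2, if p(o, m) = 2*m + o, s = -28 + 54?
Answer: 100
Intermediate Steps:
s = 26
p(o, m) = o + 2*m
(s + p(-12, -2))**2 = (26 + (-12 + 2*(-2)))**2 = (26 + (-12 - 4))**2 = (26 - 16)**2 = 10**2 = 100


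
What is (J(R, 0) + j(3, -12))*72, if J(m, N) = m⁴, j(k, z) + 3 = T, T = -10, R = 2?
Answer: 216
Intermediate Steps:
j(k, z) = -13 (j(k, z) = -3 - 10 = -13)
(J(R, 0) + j(3, -12))*72 = (2⁴ - 13)*72 = (16 - 13)*72 = 3*72 = 216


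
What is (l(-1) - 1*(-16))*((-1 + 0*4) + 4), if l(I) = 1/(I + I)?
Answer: 93/2 ≈ 46.500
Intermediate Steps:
l(I) = 1/(2*I)
(l(-1) - 1*(-16))*((-1 + 0*4) + 4) = ((1/2)/(-1) - 1*(-16))*((-1 + 0*4) + 4) = ((1/2)*(-1) + 16)*((-1 + 0) + 4) = (-1/2 + 16)*(-1 + 4) = (31/2)*3 = 93/2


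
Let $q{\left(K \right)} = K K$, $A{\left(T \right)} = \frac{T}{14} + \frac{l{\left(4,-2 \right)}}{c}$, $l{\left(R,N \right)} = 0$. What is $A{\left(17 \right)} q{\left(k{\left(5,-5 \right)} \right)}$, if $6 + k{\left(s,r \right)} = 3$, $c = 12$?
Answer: $\frac{153}{14} \approx 10.929$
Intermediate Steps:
$A{\left(T \right)} = \frac{T}{14}$ ($A{\left(T \right)} = \frac{T}{14} + \frac{0}{12} = T \frac{1}{14} + 0 \cdot \frac{1}{12} = \frac{T}{14} + 0 = \frac{T}{14}$)
$k{\left(s,r \right)} = -3$ ($k{\left(s,r \right)} = -6 + 3 = -3$)
$q{\left(K \right)} = K^{2}$
$A{\left(17 \right)} q{\left(k{\left(5,-5 \right)} \right)} = \frac{1}{14} \cdot 17 \left(-3\right)^{2} = \frac{17}{14} \cdot 9 = \frac{153}{14}$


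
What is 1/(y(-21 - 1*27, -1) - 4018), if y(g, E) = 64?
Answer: -1/3954 ≈ -0.00025291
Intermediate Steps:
1/(y(-21 - 1*27, -1) - 4018) = 1/(64 - 4018) = 1/(-3954) = -1/3954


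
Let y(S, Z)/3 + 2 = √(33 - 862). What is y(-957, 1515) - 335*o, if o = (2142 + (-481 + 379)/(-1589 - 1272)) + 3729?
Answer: -5627023221/2861 + 3*I*√829 ≈ -1.9668e+6 + 86.377*I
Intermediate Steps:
y(S, Z) = -6 + 3*I*√829 (y(S, Z) = -6 + 3*√(33 - 862) = -6 + 3*√(-829) = -6 + 3*(I*√829) = -6 + 3*I*√829)
o = 16797033/2861 (o = (2142 - 102/(-2861)) + 3729 = (2142 - 102*(-1/2861)) + 3729 = (2142 + 102/2861) + 3729 = 6128364/2861 + 3729 = 16797033/2861 ≈ 5871.0)
y(-957, 1515) - 335*o = (-6 + 3*I*√829) - 335*16797033/2861 = (-6 + 3*I*√829) - 5627006055/2861 = -5627023221/2861 + 3*I*√829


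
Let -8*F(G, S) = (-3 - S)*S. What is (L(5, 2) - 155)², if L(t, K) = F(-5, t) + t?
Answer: 21025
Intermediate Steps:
F(G, S) = -S*(-3 - S)/8 (F(G, S) = -(-3 - S)*S/8 = -S*(-3 - S)/8)
L(t, K) = t + t*(3 + t)/8 (L(t, K) = t*(3 + t)/8 + t = t + t*(3 + t)/8)
(L(5, 2) - 155)² = ((⅛)*5*(11 + 5) - 155)² = ((⅛)*5*16 - 155)² = (10 - 155)² = (-145)² = 21025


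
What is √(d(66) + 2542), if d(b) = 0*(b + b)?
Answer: √2542 ≈ 50.418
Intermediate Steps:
d(b) = 0 (d(b) = 0*(2*b) = 0)
√(d(66) + 2542) = √(0 + 2542) = √2542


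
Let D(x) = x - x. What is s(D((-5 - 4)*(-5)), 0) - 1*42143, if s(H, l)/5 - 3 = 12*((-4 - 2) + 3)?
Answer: -42308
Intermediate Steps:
D(x) = 0
s(H, l) = -165 (s(H, l) = 15 + 5*(12*((-4 - 2) + 3)) = 15 + 5*(12*(-6 + 3)) = 15 + 5*(12*(-3)) = 15 + 5*(-36) = 15 - 180 = -165)
s(D((-5 - 4)*(-5)), 0) - 1*42143 = -165 - 1*42143 = -165 - 42143 = -42308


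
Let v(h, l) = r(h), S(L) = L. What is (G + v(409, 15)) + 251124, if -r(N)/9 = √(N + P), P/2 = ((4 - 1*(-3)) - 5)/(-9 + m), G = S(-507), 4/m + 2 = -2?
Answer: 250617 - 27*√1135/5 ≈ 2.5044e+5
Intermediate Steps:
m = -1 (m = 4/(-2 - 2) = 4/(-4) = 4*(-¼) = -1)
G = -507
P = -⅖ (P = 2*(((4 - 1*(-3)) - 5)/(-9 - 1)) = 2*(((4 + 3) - 5)/(-10)) = 2*((7 - 5)*(-⅒)) = 2*(2*(-⅒)) = 2*(-⅕) = -⅖ ≈ -0.40000)
r(N) = -9*√(-⅖ + N) (r(N) = -9*√(N - ⅖) = -9*√(-⅖ + N))
v(h, l) = -9*√(-10 + 25*h)/5
(G + v(409, 15)) + 251124 = (-507 - 9*√(-10 + 25*409)/5) + 251124 = (-507 - 9*√(-10 + 10225)/5) + 251124 = (-507 - 27*√1135/5) + 251124 = 250617 - 27*√1135/5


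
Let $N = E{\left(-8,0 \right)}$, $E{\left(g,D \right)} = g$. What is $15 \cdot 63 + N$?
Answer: $937$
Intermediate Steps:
$N = -8$
$15 \cdot 63 + N = 15 \cdot 63 - 8 = 945 - 8 = 937$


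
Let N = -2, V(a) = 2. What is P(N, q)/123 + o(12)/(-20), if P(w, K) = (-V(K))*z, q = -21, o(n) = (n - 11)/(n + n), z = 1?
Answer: -361/19680 ≈ -0.018344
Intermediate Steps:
o(n) = (-11 + n)/(2*n) (o(n) = (-11 + n)/((2*n)) = (-11 + n)*(1/(2*n)) = (-11 + n)/(2*n))
P(w, K) = -2 (P(w, K) = -1*2*1 = -2*1 = -2)
P(N, q)/123 + o(12)/(-20) = -2/123 + ((½)*(-11 + 12)/12)/(-20) = -2*1/123 + ((½)*(1/12)*1)*(-1/20) = -2/123 + (1/24)*(-1/20) = -2/123 - 1/480 = -361/19680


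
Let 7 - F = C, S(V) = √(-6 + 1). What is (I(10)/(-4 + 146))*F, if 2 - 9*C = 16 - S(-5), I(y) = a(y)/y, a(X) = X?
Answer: 77/1278 - I*√5/1278 ≈ 0.06025 - 0.0017497*I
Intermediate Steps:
S(V) = I*√5 (S(V) = √(-5) = I*√5)
I(y) = 1 (I(y) = y/y = 1)
C = -14/9 + I*√5/9 (C = 2/9 - (16 - I*√5)/9 = 2/9 + (-16/9 + I*√5/9) = -14/9 + I*√5/9 ≈ -1.5556 + 0.24845*I)
F = 77/9 - I*√5/9 (F = 7 - (-14/9 + I*√5/9) = 7 + (14/9 - I*√5/9) = 77/9 - I*√5/9 ≈ 8.5556 - 0.24845*I)
(I(10)/(-4 + 146))*F = (1/(-4 + 146))*(77/9 - I*√5/9) = (1/142)*(77/9 - I*√5/9) = (1*(1/142))*(77/9 - I*√5/9) = (77/9 - I*√5/9)/142 = 77/1278 - I*√5/1278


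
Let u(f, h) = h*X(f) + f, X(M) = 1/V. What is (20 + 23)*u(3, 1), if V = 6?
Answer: 817/6 ≈ 136.17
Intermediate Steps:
X(M) = 1/6
u(f, h) = f + h/6 (u(f, h) = h*(1/6) + f = h/6 + f = f + h/6)
(20 + 23)*u(3, 1) = (20 + 23)*(3 + (1/6)*1) = 43*(3 + 1/6) = 43*(19/6) = 817/6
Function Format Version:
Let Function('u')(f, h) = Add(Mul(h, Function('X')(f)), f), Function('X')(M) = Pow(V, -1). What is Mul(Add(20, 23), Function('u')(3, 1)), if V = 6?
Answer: Rational(817, 6) ≈ 136.17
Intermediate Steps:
Function('X')(M) = Rational(1, 6) (Function('X')(M) = Pow(6, -1) = Rational(1, 6))
Function('u')(f, h) = Add(f, Mul(Rational(1, 6), h)) (Function('u')(f, h) = Add(Mul(h, Rational(1, 6)), f) = Add(Mul(Rational(1, 6), h), f) = Add(f, Mul(Rational(1, 6), h)))
Mul(Add(20, 23), Function('u')(3, 1)) = Mul(Add(20, 23), Add(3, Mul(Rational(1, 6), 1))) = Mul(43, Add(3, Rational(1, 6))) = Mul(43, Rational(19, 6)) = Rational(817, 6)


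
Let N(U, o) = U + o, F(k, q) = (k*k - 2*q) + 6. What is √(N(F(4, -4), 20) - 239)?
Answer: 3*I*√21 ≈ 13.748*I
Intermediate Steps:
F(k, q) = 6 + k² - 2*q (F(k, q) = (k² - 2*q) + 6 = 6 + k² - 2*q)
√(N(F(4, -4), 20) - 239) = √(((6 + 4² - 2*(-4)) + 20) - 239) = √(((6 + 16 + 8) + 20) - 239) = √((30 + 20) - 239) = √(50 - 239) = √(-189) = 3*I*√21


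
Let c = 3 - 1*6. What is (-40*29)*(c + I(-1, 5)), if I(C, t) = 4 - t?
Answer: 4640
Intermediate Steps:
c = -3 (c = 3 - 6 = -3)
(-40*29)*(c + I(-1, 5)) = (-40*29)*(-3 + (4 - 1*5)) = -1160*(-3 + (4 - 5)) = -1160*(-3 - 1) = -1160*(-4) = 4640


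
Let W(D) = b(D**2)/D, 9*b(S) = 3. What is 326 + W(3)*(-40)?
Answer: 2894/9 ≈ 321.56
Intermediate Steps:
b(S) = 1/3 (b(S) = (1/9)*3 = 1/3)
W(D) = 1/(3*D)
326 + W(3)*(-40) = 326 + ((1/3)/3)*(-40) = 326 + ((1/3)*(1/3))*(-40) = 326 + (1/9)*(-40) = 326 - 40/9 = 2894/9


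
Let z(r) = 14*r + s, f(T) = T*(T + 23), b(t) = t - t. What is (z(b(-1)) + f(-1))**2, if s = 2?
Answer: 400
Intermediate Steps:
b(t) = 0
f(T) = T*(23 + T)
z(r) = 2 + 14*r (z(r) = 14*r + 2 = 2 + 14*r)
(z(b(-1)) + f(-1))**2 = ((2 + 14*0) - (23 - 1))**2 = ((2 + 0) - 1*22)**2 = (2 - 22)**2 = (-20)**2 = 400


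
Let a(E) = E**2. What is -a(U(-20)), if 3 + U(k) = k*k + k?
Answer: -142129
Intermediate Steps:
U(k) = -3 + k + k**2 (U(k) = -3 + (k*k + k) = -3 + (k**2 + k) = -3 + (k + k**2) = -3 + k + k**2)
-a(U(-20)) = -(-3 - 20 + (-20)**2)**2 = -(-3 - 20 + 400)**2 = -1*377**2 = -1*142129 = -142129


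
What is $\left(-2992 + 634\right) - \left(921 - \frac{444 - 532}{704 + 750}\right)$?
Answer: $- \frac{2383877}{727} \approx -3279.1$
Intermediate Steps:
$\left(-2992 + 634\right) - \left(921 - \frac{444 - 532}{704 + 750}\right) = -2358 - \left(921 + \frac{88}{1454}\right) = -2358 - \frac{669611}{727} = - \frac{2383877}{727}$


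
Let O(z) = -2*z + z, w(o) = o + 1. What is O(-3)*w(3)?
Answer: 12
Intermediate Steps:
w(o) = 1 + o
O(z) = -z
O(-3)*w(3) = (-1*(-3))*(1 + 3) = 3*4 = 12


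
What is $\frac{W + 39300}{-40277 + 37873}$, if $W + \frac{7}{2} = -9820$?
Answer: $- \frac{58953}{4808} \approx -12.261$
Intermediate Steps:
$W = - \frac{19647}{2}$ ($W = - \frac{7}{2} - 9820 = - \frac{19647}{2} \approx -9823.5$)
$\frac{W + 39300}{-40277 + 37873} = \frac{- \frac{19647}{2} + 39300}{-40277 + 37873} = \frac{58953}{2 \left(-2404\right)} = \frac{58953}{2} \left(- \frac{1}{2404}\right) = - \frac{58953}{4808}$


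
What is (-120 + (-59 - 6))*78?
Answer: -14430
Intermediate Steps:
(-120 + (-59 - 6))*78 = (-120 - 65)*78 = -185*78 = -14430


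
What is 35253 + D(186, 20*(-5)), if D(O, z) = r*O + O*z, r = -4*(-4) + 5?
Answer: 20559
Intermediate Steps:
r = 21 (r = 16 + 5 = 21)
D(O, z) = 21*O + O*z
35253 + D(186, 20*(-5)) = 35253 + 186*(21 + 20*(-5)) = 35253 + 186*(21 - 100) = 35253 + 186*(-79) = 35253 - 14694 = 20559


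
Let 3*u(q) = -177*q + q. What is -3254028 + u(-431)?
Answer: -9686228/3 ≈ -3.2287e+6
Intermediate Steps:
u(q) = -176*q/3 (u(q) = (-177*q + q)/3 = (-176*q)/3 = -176*q/3)
-3254028 + u(-431) = -3254028 - 176/3*(-431) = -3254028 + 75856/3 = -9686228/3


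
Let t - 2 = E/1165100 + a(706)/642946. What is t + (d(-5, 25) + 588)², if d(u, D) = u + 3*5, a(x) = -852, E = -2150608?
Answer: 33484997249223904/93637048075 ≈ 3.5760e+5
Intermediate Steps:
d(u, D) = 15 + u (d(u, D) = u + 15 = 15 + u)
t = 14309411604/93637048075 (t = 2 + (-2150608/1165100 - 852/642946) = 2 + (-2150608*1/1165100 - 852*1/642946) = 2 + (-537652/291275 - 426/321473) = 2 - 172964684546/93637048075 = 14309411604/93637048075 ≈ 0.15282)
t + (d(-5, 25) + 588)² = 14309411604/93637048075 + ((15 - 5) + 588)² = 14309411604/93637048075 + (10 + 588)² = 14309411604/93637048075 + 598² = 14309411604/93637048075 + 357604 = 33484997249223904/93637048075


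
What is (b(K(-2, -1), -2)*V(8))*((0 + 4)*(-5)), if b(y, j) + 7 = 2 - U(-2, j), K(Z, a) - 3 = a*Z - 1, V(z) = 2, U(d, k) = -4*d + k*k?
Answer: 680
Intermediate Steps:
U(d, k) = k**2 - 4*d (U(d, k) = -4*d + k**2 = k**2 - 4*d)
K(Z, a) = 2 + Z*a (K(Z, a) = 3 + (a*Z - 1) = 3 + (Z*a - 1) = 3 + (-1 + Z*a) = 2 + Z*a)
b(y, j) = -13 - j**2 (b(y, j) = -7 + (2 - (j**2 - 4*(-2))) = -7 + (2 - (j**2 + 8)) = -7 + (2 - (8 + j**2)) = -7 + (2 + (-8 - j**2)) = -7 + (-6 - j**2) = -13 - j**2)
(b(K(-2, -1), -2)*V(8))*((0 + 4)*(-5)) = ((-13 - 1*(-2)**2)*2)*((0 + 4)*(-5)) = ((-13 - 1*4)*2)*(4*(-5)) = ((-13 - 4)*2)*(-20) = -17*2*(-20) = -34*(-20) = 680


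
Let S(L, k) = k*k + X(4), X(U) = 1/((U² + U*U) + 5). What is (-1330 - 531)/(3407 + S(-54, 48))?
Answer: -68857/211308 ≈ -0.32586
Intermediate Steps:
X(U) = 1/(5 + 2*U²) (X(U) = 1/((U² + U²) + 5) = 1/(2*U² + 5) = 1/(5 + 2*U²))
S(L, k) = 1/37 + k² (S(L, k) = k*k + 1/(5 + 2*4²) = k² + 1/(5 + 2*16) = k² + 1/(5 + 32) = k² + 1/37 = 1/37 + k²)
(-1330 - 531)/(3407 + S(-54, 48)) = (-1330 - 531)/(3407 + (1/37 + 48²)) = -1861/(3407 + (1/37 + 2304)) = -1861/(3407 + 85249/37) = -1861/211308/37 = -1861*37/211308 = -68857/211308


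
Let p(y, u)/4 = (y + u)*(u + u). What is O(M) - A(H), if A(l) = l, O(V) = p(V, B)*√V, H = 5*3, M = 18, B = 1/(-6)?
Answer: -15 - 214*√2/3 ≈ -115.88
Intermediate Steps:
B = -⅙ ≈ -0.16667
H = 15
p(y, u) = 8*u*(u + y) (p(y, u) = 4*((y + u)*(u + u)) = 4*((u + y)*(2*u)) = 4*(2*u*(u + y)) = 8*u*(u + y))
O(V) = √V*(2/9 - 4*V/3) (O(V) = (8*(-⅙)*(-⅙ + V))*√V = (2/9 - 4*V/3)*√V = √V*(2/9 - 4*V/3))
O(M) - A(H) = 2*√18*(1 - 6*18)/9 - 1*15 = 2*(3*√2)*(1 - 108)/9 - 15 = (2/9)*(3*√2)*(-107) - 15 = -214*√2/3 - 15 = -15 - 214*√2/3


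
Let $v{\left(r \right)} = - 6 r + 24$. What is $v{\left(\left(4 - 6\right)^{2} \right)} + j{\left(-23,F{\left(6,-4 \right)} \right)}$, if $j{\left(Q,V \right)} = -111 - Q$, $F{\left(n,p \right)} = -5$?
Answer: $-88$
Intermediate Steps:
$v{\left(r \right)} = 24 - 6 r$
$v{\left(\left(4 - 6\right)^{2} \right)} + j{\left(-23,F{\left(6,-4 \right)} \right)} = \left(24 - 6 \left(4 - 6\right)^{2}\right) - 88 = \left(24 - 6 \left(-2\right)^{2}\right) + \left(-111 + 23\right) = \left(24 - 24\right) - 88 = 0 - 88 = -88$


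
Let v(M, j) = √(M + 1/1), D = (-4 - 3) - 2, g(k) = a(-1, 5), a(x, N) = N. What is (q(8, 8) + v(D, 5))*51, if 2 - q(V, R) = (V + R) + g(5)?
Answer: -969 + 102*I*√2 ≈ -969.0 + 144.25*I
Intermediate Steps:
g(k) = 5
D = -9 (D = -7 - 2 = -9)
v(M, j) = √(1 + M) (v(M, j) = √(M + 1) = √(1 + M))
q(V, R) = -3 - R - V (q(V, R) = 2 - ((V + R) + 5) = 2 - ((R + V) + 5) = 2 - (5 + R + V) = 2 + (-5 - R - V) = -3 - R - V)
(q(8, 8) + v(D, 5))*51 = ((-3 - 1*8 - 1*8) + √(1 - 9))*51 = ((-3 - 8 - 8) + √(-8))*51 = (-19 + 2*I*√2)*51 = -969 + 102*I*√2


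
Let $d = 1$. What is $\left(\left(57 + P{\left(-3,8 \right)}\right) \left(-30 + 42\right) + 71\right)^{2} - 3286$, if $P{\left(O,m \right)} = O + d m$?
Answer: $660939$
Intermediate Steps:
$P{\left(O,m \right)} = O + m$ ($P{\left(O,m \right)} = O + 1 m = O + m$)
$\left(\left(57 + P{\left(-3,8 \right)}\right) \left(-30 + 42\right) + 71\right)^{2} - 3286 = \left(\left(57 + \left(-3 + 8\right)\right) \left(-30 + 42\right) + 71\right)^{2} - 3286 = \left(\left(57 + 5\right) 12 + 71\right)^{2} - 3286 = \left(62 \cdot 12 + 71\right)^{2} - 3286 = \left(744 + 71\right)^{2} - 3286 = 815^{2} - 3286 = 664225 - 3286 = 660939$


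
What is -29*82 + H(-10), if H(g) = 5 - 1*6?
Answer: -2379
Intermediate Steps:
H(g) = -1 (H(g) = 5 - 6 = -1)
-29*82 + H(-10) = -29*82 - 1 = -2378 - 1 = -2379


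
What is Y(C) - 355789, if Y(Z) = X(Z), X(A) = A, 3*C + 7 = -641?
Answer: -356005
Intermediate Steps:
C = -216 (C = -7/3 + (⅓)*(-641) = -7/3 - 641/3 = -216)
Y(Z) = Z
Y(C) - 355789 = -216 - 355789 = -356005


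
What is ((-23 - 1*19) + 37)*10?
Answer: -50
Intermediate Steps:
((-23 - 1*19) + 37)*10 = ((-23 - 19) + 37)*10 = (-42 + 37)*10 = -5*10 = -50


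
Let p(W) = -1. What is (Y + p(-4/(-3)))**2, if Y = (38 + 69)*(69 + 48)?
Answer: 156700324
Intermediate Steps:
Y = 12519 (Y = 107*117 = 12519)
(Y + p(-4/(-3)))**2 = (12519 - 1)**2 = 12518**2 = 156700324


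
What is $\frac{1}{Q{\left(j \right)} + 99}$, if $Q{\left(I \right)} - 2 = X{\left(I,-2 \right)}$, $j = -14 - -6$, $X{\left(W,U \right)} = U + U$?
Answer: $\frac{1}{97} \approx 0.010309$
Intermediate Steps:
$X{\left(W,U \right)} = 2 U$
$j = -8$ ($j = -14 + 6 = -8$)
$Q{\left(I \right)} = -2$ ($Q{\left(I \right)} = 2 + 2 \left(-2\right) = 2 - 4 = -2$)
$\frac{1}{Q{\left(j \right)} + 99} = \frac{1}{-2 + 99} = \frac{1}{97}$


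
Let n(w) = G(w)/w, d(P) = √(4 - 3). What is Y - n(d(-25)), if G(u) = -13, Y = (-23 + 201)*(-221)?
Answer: -39325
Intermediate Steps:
d(P) = 1 (d(P) = √1 = 1)
Y = -39338 (Y = 178*(-221) = -39338)
n(w) = -13/w
Y - n(d(-25)) = -39338 - (-13)/1 = -39338 - (-13) = -39338 - 1*(-13) = -39338 + 13 = -39325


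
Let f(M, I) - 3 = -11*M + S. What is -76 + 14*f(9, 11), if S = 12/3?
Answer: -1364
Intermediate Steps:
S = 4 (S = 12*(⅓) = 4)
f(M, I) = 7 - 11*M (f(M, I) = 3 + (-11*M + 4) = 3 + (4 - 11*M) = 7 - 11*M)
-76 + 14*f(9, 11) = -76 + 14*(7 - 11*9) = -76 + 14*(7 - 99) = -76 + 14*(-92) = -76 - 1288 = -1364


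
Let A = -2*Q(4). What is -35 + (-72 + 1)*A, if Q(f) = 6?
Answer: 817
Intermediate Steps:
A = -12 (A = -2*6 = -12)
-35 + (-72 + 1)*A = -35 + (-72 + 1)*(-12) = -35 - 71*(-12) = -35 + 852 = 817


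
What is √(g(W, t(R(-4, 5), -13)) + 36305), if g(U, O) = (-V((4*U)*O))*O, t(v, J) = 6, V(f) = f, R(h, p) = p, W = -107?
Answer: √51713 ≈ 227.41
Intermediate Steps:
g(U, O) = -4*U*O² (g(U, O) = (-4*U*O)*O = (-4*O*U)*O = -4*U*O²)
√(g(W, t(R(-4, 5), -13)) + 36305) = √(-4*(-107)*6² + 36305) = √(-4*(-107)*36 + 36305) = √(15408 + 36305) = √51713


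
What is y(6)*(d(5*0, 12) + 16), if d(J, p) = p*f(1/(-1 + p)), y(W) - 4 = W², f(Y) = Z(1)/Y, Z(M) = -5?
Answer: -25760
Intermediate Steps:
f(Y) = -5/Y
y(W) = 4 + W²
d(J, p) = p*(5 - 5*p) (d(J, p) = p*(-(-5 + 5*p)) = p*(-5*(-1 + p)) = p*(5 - 5*p))
y(6)*(d(5*0, 12) + 16) = (4 + 6²)*(5*12*(1 - 1*12) + 16) = (4 + 36)*(5*12*(1 - 12) + 16) = 40*(5*12*(-11) + 16) = 40*(-660 + 16) = 40*(-644) = -25760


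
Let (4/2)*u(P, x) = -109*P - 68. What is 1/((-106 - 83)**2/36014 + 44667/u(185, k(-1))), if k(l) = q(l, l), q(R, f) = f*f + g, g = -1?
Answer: -728671262/2494531683 ≈ -0.29211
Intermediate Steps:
q(R, f) = -1 + f**2 (q(R, f) = f*f - 1 = f**2 - 1 = -1 + f**2)
k(l) = -1 + l**2
u(P, x) = -34 - 109*P/2 (u(P, x) = (-109*P - 68)/2 = (-68 - 109*P)/2 = -34 - 109*P/2)
1/((-106 - 83)**2/36014 + 44667/u(185, k(-1))) = 1/((-106 - 83)**2/36014 + 44667/(-34 - 109/2*185)) = 1/((-189)**2*(1/36014) + 44667/(-34 - 20165/2)) = 1/(35721*(1/36014) + 44667/(-20233/2)) = 1/(35721/36014 + 44667*(-2/20233)) = 1/(35721/36014 - 89334/20233) = 1/(-2494531683/728671262) = -728671262/2494531683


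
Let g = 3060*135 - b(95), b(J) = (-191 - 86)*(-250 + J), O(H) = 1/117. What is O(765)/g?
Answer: 1/43309305 ≈ 2.3090e-8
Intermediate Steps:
O(H) = 1/117
b(J) = 69250 - 277*J (b(J) = -277*(-250 + J) = 69250 - 277*J)
g = 370165 (g = 3060*135 - (69250 - 277*95) = 413100 - (69250 - 26315) = 413100 - 1*42935 = 413100 - 42935 = 370165)
O(765)/g = (1/117)/370165 = (1/117)*(1/370165) = 1/43309305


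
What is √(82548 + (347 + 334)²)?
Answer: 3*√60701 ≈ 739.13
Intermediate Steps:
√(82548 + (347 + 334)²) = √(82548 + 681²) = √(82548 + 463761) = √546309 = 3*√60701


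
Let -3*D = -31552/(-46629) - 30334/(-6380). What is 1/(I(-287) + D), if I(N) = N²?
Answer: 1398870/115220990513 ≈ 1.2141e-5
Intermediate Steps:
D = -2532517/1398870 (D = -(-31552/(-46629) - 30334/(-6380))/3 = -(-31552*(-1/46629) - 30334*(-1/6380))/3 = -(31552/46629 + 523/110)/3 = -⅓*2532517/466290 = -2532517/1398870 ≈ -1.8104)
1/(I(-287) + D) = 1/((-287)² - 2532517/1398870) = 1/(82369 - 2532517/1398870) = 1/(115220990513/1398870) = 1398870/115220990513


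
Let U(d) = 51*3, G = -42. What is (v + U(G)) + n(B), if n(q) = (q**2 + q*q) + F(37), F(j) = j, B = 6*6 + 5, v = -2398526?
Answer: -2394974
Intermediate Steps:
B = 41 (B = 36 + 5 = 41)
n(q) = 37 + 2*q**2 (n(q) = (q**2 + q*q) + 37 = (q**2 + q**2) + 37 = 2*q**2 + 37 = 37 + 2*q**2)
U(d) = 153
(v + U(G)) + n(B) = (-2398526 + 153) + (37 + 2*41**2) = -2398373 + (37 + 2*1681) = -2398373 + (37 + 3362) = -2398373 + 3399 = -2394974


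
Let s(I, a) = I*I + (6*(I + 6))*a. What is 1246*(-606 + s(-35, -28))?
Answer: 6841786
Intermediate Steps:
s(I, a) = I**2 + a*(36 + 6*I) (s(I, a) = I**2 + (6*(6 + I))*a = I**2 + (36 + 6*I)*a = I**2 + a*(36 + 6*I))
1246*(-606 + s(-35, -28)) = 1246*(-606 + ((-35)**2 + 36*(-28) + 6*(-35)*(-28))) = 1246*(-606 + (1225 - 1008 + 5880)) = 1246*(-606 + 6097) = 1246*5491 = 6841786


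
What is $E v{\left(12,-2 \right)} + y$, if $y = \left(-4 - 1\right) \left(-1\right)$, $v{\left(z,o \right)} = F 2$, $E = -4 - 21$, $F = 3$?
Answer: $-145$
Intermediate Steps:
$E = -25$ ($E = -4 - 21 = -25$)
$v{\left(z,o \right)} = 6$ ($v{\left(z,o \right)} = 3 \cdot 2 = 6$)
$y = 5$ ($y = \left(-5\right) \left(-1\right) = 5$)
$E v{\left(12,-2 \right)} + y = \left(-25\right) 6 + 5 = -150 + 5 = -145$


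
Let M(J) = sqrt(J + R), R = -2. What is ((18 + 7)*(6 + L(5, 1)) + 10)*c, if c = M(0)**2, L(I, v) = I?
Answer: -570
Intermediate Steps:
M(J) = sqrt(-2 + J) (M(J) = sqrt(J - 2) = sqrt(-2 + J))
c = -2 (c = (sqrt(-2 + 0))**2 = (sqrt(-2))**2 = (I*sqrt(2))**2 = -2)
((18 + 7)*(6 + L(5, 1)) + 10)*c = ((18 + 7)*(6 + 5) + 10)*(-2) = (25*11 + 10)*(-2) = (275 + 10)*(-2) = 285*(-2) = -570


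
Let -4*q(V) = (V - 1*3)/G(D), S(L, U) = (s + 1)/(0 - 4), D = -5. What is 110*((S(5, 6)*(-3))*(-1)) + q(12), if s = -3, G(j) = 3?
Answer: 657/4 ≈ 164.25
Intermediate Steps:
S(L, U) = ½ (S(L, U) = (-3 + 1)/(0 - 4) = -2/(-4) = -2*(-¼) = ½)
q(V) = ¼ - V/12 (q(V) = -(V - 1*3)/(4*3) = -(V - 3)/(4*3) = -(-3 + V)/(4*3) = -(-1 + V/3)/4 = ¼ - V/12)
110*((S(5, 6)*(-3))*(-1)) + q(12) = 110*(((½)*(-3))*(-1)) + (¼ - 1/12*12) = 110*(-3/2*(-1)) + (¼ - 1) = 110*(3/2) - ¾ = 165 - ¾ = 657/4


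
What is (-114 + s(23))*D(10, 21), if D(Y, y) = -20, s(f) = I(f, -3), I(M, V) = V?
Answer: 2340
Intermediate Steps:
s(f) = -3
(-114 + s(23))*D(10, 21) = (-114 - 3)*(-20) = -117*(-20) = 2340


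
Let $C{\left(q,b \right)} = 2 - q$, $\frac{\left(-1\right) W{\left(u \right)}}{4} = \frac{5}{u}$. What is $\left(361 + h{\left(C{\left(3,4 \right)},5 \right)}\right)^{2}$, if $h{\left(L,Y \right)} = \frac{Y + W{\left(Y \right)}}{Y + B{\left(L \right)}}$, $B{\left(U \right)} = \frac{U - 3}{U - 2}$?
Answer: $\frac{47087044}{361} \approx 1.3044 \cdot 10^{5}$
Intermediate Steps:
$B{\left(U \right)} = \frac{-3 + U}{-2 + U}$
$W{\left(u \right)} = - \frac{20}{u}$ ($W{\left(u \right)} = - 4 \frac{5}{u} = - \frac{20}{u}$)
$h{\left(L,Y \right)} = \frac{Y - \frac{20}{Y}}{Y + \frac{-3 + L}{-2 + L}}$
$\left(361 + h{\left(C{\left(3,4 \right)},5 \right)}\right)^{2} = \left(361 + \frac{\left(-20 + 5^{2}\right) \left(-2 + \left(2 - 3\right)\right)}{5 \left(-3 + \left(2 - 3\right) + 5 \left(-2 + \left(2 - 3\right)\right)\right)}\right)^{2} = \left(361 + \frac{\left(-20 + 25\right) \left(-2 + \left(2 - 3\right)\right)}{5 \left(-3 + \left(2 - 3\right) + 5 \left(-2 + \left(2 - 3\right)\right)\right)}\right)^{2} = \left(361 + \frac{1}{5} \frac{1}{-3 - 1 + 5 \left(-2 - 1\right)} 5 \left(-2 - 1\right)\right)^{2} = \left(361 + \frac{1}{5} \frac{1}{-3 - 1 + 5 \left(-3\right)} 5 \left(-3\right)\right)^{2} = \left(361 + \frac{1}{5} \frac{1}{-3 - 1 - 15} \cdot 5 \left(-3\right)\right)^{2} = \left(361 + \frac{1}{5} \frac{1}{-19} \cdot 5 \left(-3\right)\right)^{2} = \left(361 + \frac{1}{5} \left(- \frac{1}{19}\right) 5 \left(-3\right)\right)^{2} = \left(361 + \frac{3}{19}\right)^{2} = \left(\frac{6862}{19}\right)^{2} = \frac{47087044}{361}$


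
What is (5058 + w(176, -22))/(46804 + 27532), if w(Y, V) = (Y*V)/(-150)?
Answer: 190643/2787600 ≈ 0.068390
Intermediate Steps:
w(Y, V) = -V*Y/150 (w(Y, V) = (V*Y)*(-1/150) = -V*Y/150)
(5058 + w(176, -22))/(46804 + 27532) = (5058 - 1/150*(-22)*176)/(46804 + 27532) = (5058 + 1936/75)/74336 = (381286/75)*(1/74336) = 190643/2787600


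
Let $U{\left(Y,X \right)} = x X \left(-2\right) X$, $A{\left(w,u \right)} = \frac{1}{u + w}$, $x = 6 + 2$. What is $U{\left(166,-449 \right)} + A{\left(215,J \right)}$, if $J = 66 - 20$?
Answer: $- \frac{841885775}{261} \approx -3.2256 \cdot 10^{6}$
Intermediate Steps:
$J = 46$ ($J = 66 - 20 = 46$)
$x = 8$
$U{\left(Y,X \right)} = - 16 X^{2}$ ($U{\left(Y,X \right)} = 8 X \left(-2\right) X = - 16 X X = - 16 X^{2}$)
$U{\left(166,-449 \right)} + A{\left(215,J \right)} = - 16 \left(-449\right)^{2} + \frac{1}{46 + 215} = \left(-16\right) 201601 + \frac{1}{261} = -3225616 + \frac{1}{261} = - \frac{841885775}{261}$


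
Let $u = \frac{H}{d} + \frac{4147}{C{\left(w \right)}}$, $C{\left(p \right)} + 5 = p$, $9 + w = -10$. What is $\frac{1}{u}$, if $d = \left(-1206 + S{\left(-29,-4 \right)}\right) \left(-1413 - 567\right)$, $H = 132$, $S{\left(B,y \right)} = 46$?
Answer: $- \frac{8700}{1503287} \approx -0.0057873$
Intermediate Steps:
$w = -19$ ($w = -9 - 10 = -19$)
$C{\left(p \right)} = -5 + p$
$d = 2296800$ ($d = \left(-1206 + 46\right) \left(-1413 - 567\right) = \left(-1160\right) \left(-1980\right) = 2296800$)
$u = - \frac{1503287}{8700}$ ($u = \frac{132}{2296800} + \frac{4147}{-5 - 19} = 132 \cdot \frac{1}{2296800} + \frac{4147}{-24} = \frac{1}{17400} + 4147 \left(- \frac{1}{24}\right) = \frac{1}{17400} - \frac{4147}{24} = - \frac{1503287}{8700} \approx -172.79$)
$\frac{1}{u} = \frac{1}{- \frac{1503287}{8700}} = - \frac{8700}{1503287}$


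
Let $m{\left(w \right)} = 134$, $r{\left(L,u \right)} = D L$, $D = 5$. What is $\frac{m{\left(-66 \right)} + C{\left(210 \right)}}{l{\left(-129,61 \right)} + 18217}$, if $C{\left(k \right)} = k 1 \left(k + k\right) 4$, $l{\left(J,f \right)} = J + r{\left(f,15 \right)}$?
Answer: $\frac{352934}{18393} \approx 19.189$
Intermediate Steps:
$r{\left(L,u \right)} = 5 L$
$l{\left(J,f \right)} = J + 5 f$
$C{\left(k \right)} = 8 k^{2}$ ($C{\left(k \right)} = k 2 k 4 = k 8 k = 8 k^{2}$)
$\frac{m{\left(-66 \right)} + C{\left(210 \right)}}{l{\left(-129,61 \right)} + 18217} = \frac{134 + 8 \cdot 210^{2}}{\left(-129 + 5 \cdot 61\right) + 18217} = \frac{134 + 8 \cdot 44100}{\left(-129 + 305\right) + 18217} = \frac{134 + 352800}{176 + 18217} = \frac{352934}{18393}$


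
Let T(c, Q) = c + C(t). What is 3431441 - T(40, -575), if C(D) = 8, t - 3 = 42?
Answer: 3431393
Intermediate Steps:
t = 45 (t = 3 + 42 = 45)
T(c, Q) = 8 + c (T(c, Q) = c + 8 = 8 + c)
3431441 - T(40, -575) = 3431441 - (8 + 40) = 3431441 - 1*48 = 3431441 - 48 = 3431393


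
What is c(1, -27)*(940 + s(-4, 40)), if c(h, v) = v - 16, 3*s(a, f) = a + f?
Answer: -40936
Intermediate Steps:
s(a, f) = a/3 + f/3 (s(a, f) = (a + f)/3 = a/3 + f/3)
c(h, v) = -16 + v
c(1, -27)*(940 + s(-4, 40)) = (-16 - 27)*(940 + ((⅓)*(-4) + (⅓)*40)) = -43*(940 + (-4/3 + 40/3)) = -43*(940 + 12) = -43*952 = -40936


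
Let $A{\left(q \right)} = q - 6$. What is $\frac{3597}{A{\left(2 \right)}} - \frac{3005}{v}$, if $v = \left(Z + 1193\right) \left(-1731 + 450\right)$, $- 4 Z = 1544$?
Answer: $- \frac{3718447879}{4135068} \approx -899.25$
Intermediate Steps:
$A{\left(q \right)} = -6 + q$ ($A{\left(q \right)} = q - 6 = -6 + q$)
$Z = -386$ ($Z = \left(- \frac{1}{4}\right) 1544 = -386$)
$v = -1033767$ ($v = \left(-386 + 1193\right) \left(-1731 + 450\right) = 807 \left(-1281\right) = -1033767$)
$\frac{3597}{A{\left(2 \right)}} - \frac{3005}{v} = \frac{3597}{-6 + 2} - \frac{3005}{-1033767} = \frac{3597}{-4} - - \frac{3005}{1033767} = 3597 \left(- \frac{1}{4}\right) + \frac{3005}{1033767} = - \frac{3597}{4} + \frac{3005}{1033767} = - \frac{3718447879}{4135068}$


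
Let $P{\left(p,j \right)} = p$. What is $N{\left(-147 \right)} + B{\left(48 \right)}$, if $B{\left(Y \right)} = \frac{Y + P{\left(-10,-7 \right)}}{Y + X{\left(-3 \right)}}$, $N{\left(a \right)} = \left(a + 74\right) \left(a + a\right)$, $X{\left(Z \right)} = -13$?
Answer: $\frac{751208}{35} \approx 21463.0$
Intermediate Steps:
$N{\left(a \right)} = 2 a \left(74 + a\right)$ ($N{\left(a \right)} = \left(74 + a\right) 2 a = 2 a \left(74 + a\right)$)
$B{\left(Y \right)} = \frac{-10 + Y}{-13 + Y}$ ($B{\left(Y \right)} = \frac{Y - 10}{Y - 13} = \frac{-10 + Y}{-13 + Y}$)
$N{\left(-147 \right)} + B{\left(48 \right)} = 2 \left(-147\right) \left(74 - 147\right) + \frac{-10 + 48}{-13 + 48} = 2 \left(-147\right) \left(-73\right) + \frac{1}{35} \cdot 38 = 21462 + \frac{1}{35} \cdot 38 = 21462 + \frac{38}{35} = \frac{751208}{35}$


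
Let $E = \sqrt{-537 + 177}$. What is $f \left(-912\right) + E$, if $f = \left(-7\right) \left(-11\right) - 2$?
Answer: $-68400 + 6 i \sqrt{10} \approx -68400.0 + 18.974 i$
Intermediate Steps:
$E = 6 i \sqrt{10}$ ($E = \sqrt{-360} = 6 i \sqrt{10} \approx 18.974 i$)
$f = 75$ ($f = 77 - 2 = 75$)
$f \left(-912\right) + E = 75 \left(-912\right) + 6 i \sqrt{10} = -68400 + 6 i \sqrt{10}$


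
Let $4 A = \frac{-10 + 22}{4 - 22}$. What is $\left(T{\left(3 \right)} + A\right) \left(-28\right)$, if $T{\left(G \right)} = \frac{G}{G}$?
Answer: $- \frac{70}{3} \approx -23.333$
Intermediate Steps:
$T{\left(G \right)} = 1$
$A = - \frac{1}{6}$ ($A = \frac{\left(-10 + 22\right) \frac{1}{4 - 22}}{4} = \frac{12 \frac{1}{-18}}{4} = \frac{12 \left(- \frac{1}{18}\right)}{4} = \frac{1}{4} \left(- \frac{2}{3}\right) = - \frac{1}{6} \approx -0.16667$)
$\left(T{\left(3 \right)} + A\right) \left(-28\right) = \left(1 - \frac{1}{6}\right) \left(-28\right) = \frac{5}{6} \left(-28\right) = - \frac{70}{3}$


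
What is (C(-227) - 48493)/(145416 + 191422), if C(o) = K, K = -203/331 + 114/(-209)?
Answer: -88283616/613213579 ≈ -0.14397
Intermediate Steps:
K = -4219/3641 (K = -203*1/331 + 114*(-1/209) = -203/331 - 6/11 = -4219/3641 ≈ -1.1587)
C(o) = -4219/3641
(C(-227) - 48493)/(145416 + 191422) = (-4219/3641 - 48493)/(145416 + 191422) = -176567232/3641/336838 = -176567232/3641*1/336838 = -88283616/613213579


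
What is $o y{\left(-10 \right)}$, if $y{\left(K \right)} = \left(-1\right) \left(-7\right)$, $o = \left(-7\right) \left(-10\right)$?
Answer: $490$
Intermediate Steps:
$o = 70$
$y{\left(K \right)} = 7$
$o y{\left(-10 \right)} = 70 \cdot 7 = 490$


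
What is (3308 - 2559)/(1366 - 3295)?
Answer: -749/1929 ≈ -0.38828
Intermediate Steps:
(3308 - 2559)/(1366 - 3295) = 749/(-1929) = 749*(-1/1929) = -749/1929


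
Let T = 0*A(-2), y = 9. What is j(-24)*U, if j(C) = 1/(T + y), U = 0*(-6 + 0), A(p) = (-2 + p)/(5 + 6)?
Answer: 0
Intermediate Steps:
A(p) = -2/11 + p/11 (A(p) = (-2 + p)/11 = (-2 + p)*(1/11) = -2/11 + p/11)
U = 0 (U = 0*(-6) = 0)
T = 0 (T = 0*(-2/11 + (1/11)*(-2)) = 0*(-2/11 - 2/11) = 0*(-4/11) = 0)
j(C) = ⅑ (j(C) = 1/(0 + 9) = 1/9 = ⅑)
j(-24)*U = (⅑)*0 = 0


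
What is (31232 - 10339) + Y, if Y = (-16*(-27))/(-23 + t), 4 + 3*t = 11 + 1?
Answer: 1273177/61 ≈ 20872.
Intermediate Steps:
t = 8/3 (t = -4/3 + (11 + 1)/3 = -4/3 + (⅓)*12 = -4/3 + 4 = 8/3 ≈ 2.6667)
Y = -1296/61 (Y = (-16*(-27))/(-23 + 8/3) = 432/(-61/3) = 432*(-3/61) = -1296/61 ≈ -21.246)
(31232 - 10339) + Y = (31232 - 10339) - 1296/61 = 20893 - 1296/61 = 1273177/61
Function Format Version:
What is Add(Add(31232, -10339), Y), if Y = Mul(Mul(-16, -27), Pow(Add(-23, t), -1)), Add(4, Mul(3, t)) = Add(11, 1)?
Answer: Rational(1273177, 61) ≈ 20872.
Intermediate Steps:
t = Rational(8, 3) (t = Add(Rational(-4, 3), Mul(Rational(1, 3), Add(11, 1))) = Add(Rational(-4, 3), Mul(Rational(1, 3), 12)) = Add(Rational(-4, 3), 4) = Rational(8, 3) ≈ 2.6667)
Y = Rational(-1296, 61) (Y = Mul(Mul(-16, -27), Pow(Add(-23, Rational(8, 3)), -1)) = Mul(432, Pow(Rational(-61, 3), -1)) = Mul(432, Rational(-3, 61)) = Rational(-1296, 61) ≈ -21.246)
Add(Add(31232, -10339), Y) = Add(Add(31232, -10339), Rational(-1296, 61)) = Add(20893, Rational(-1296, 61)) = Rational(1273177, 61)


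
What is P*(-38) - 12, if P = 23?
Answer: -886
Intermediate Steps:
P*(-38) - 12 = 23*(-38) - 12 = -874 - 12 = -886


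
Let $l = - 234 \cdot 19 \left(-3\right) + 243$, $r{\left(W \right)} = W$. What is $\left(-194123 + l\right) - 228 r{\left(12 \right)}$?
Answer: $-183278$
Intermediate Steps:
$l = 13581$ ($l = \left(-234\right) \left(-57\right) + 243 = 13338 + 243 = 13581$)
$\left(-194123 + l\right) - 228 r{\left(12 \right)} = \left(-194123 + 13581\right) - 2736 = -180542 - 2736 = -183278$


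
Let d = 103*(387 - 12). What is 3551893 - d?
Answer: 3513268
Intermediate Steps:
d = 38625 (d = 103*375 = 38625)
3551893 - d = 3551893 - 1*38625 = 3551893 - 38625 = 3513268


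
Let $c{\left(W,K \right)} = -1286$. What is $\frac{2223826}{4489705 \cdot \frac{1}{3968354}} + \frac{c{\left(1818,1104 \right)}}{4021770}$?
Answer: $\frac{64530607097946499}{32830110687} \approx 1.9656 \cdot 10^{6}$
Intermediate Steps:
$\frac{2223826}{4489705 \cdot \frac{1}{3968354}} + \frac{c{\left(1818,1104 \right)}}{4021770} = \frac{2223826}{4489705 \cdot \frac{1}{3968354}} - \frac{1286}{4021770} = \frac{2223826}{4489705 \cdot \frac{1}{3968354}} - \frac{643}{2010885} = \frac{2223826}{\frac{4489705}{3968354}} - \frac{643}{2010885} = 2223826 \cdot \frac{3968354}{4489705} - \frac{643}{2010885} = \frac{802266254764}{408155} - \frac{643}{2010885} = \frac{64530607097946499}{32830110687}$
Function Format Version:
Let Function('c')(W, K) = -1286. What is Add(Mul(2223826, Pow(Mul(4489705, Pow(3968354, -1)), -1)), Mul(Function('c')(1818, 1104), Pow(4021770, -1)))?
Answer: Rational(64530607097946499, 32830110687) ≈ 1.9656e+6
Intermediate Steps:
Add(Mul(2223826, Pow(Mul(4489705, Pow(3968354, -1)), -1)), Mul(Function('c')(1818, 1104), Pow(4021770, -1))) = Add(Mul(2223826, Pow(Mul(4489705, Pow(3968354, -1)), -1)), Mul(-1286, Pow(4021770, -1))) = Add(Mul(2223826, Pow(Mul(4489705, Rational(1, 3968354)), -1)), Mul(-1286, Rational(1, 4021770))) = Add(Mul(2223826, Pow(Rational(4489705, 3968354), -1)), Rational(-643, 2010885)) = Add(Mul(2223826, Rational(3968354, 4489705)), Rational(-643, 2010885)) = Add(Rational(802266254764, 408155), Rational(-643, 2010885)) = Rational(64530607097946499, 32830110687)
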